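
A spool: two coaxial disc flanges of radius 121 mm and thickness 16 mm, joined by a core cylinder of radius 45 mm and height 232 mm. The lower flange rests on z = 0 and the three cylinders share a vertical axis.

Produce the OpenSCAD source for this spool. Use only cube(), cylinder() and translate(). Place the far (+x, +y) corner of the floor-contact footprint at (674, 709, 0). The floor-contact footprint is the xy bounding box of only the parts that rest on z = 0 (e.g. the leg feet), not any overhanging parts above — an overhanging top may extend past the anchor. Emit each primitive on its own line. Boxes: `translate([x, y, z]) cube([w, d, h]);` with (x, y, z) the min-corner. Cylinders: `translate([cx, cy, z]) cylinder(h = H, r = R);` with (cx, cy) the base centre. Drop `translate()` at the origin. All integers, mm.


translate([553, 588, 0]) cylinder(h = 16, r = 121);
translate([553, 588, 16]) cylinder(h = 232, r = 45);
translate([553, 588, 248]) cylinder(h = 16, r = 121);


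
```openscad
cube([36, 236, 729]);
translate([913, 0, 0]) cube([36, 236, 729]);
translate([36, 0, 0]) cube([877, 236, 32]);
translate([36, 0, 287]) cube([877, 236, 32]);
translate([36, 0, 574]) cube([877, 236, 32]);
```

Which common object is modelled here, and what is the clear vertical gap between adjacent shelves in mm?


A bookshelf. The clear shelf gap is 255 mm.

Two tall side panels with 3 horizontal boards between them — a bookshelf. The first two shelf undersides are at z = 0 and z = 287; with shelf thickness 32, the clear gap is 287 − 0 − 32 = 255 mm.


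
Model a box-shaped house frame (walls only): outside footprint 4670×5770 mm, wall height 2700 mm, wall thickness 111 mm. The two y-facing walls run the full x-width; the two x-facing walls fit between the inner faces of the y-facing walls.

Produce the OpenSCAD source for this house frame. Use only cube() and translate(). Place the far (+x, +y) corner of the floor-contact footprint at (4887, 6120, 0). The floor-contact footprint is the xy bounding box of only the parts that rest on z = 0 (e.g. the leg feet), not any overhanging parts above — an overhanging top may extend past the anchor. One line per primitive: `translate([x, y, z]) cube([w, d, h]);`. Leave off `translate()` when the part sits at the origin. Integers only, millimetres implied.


translate([217, 350, 0]) cube([4670, 111, 2700]);
translate([217, 6009, 0]) cube([4670, 111, 2700]);
translate([217, 461, 0]) cube([111, 5548, 2700]);
translate([4776, 461, 0]) cube([111, 5548, 2700]);


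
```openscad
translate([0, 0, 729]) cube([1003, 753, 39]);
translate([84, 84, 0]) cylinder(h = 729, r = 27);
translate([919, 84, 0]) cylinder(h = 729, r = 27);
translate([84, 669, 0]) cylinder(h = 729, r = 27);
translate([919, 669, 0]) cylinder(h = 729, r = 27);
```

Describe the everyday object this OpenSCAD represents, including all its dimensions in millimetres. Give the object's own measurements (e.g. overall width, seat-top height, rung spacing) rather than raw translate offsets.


A rectangular dining table. The top is 1003×753×39 mm with its upper surface at z = 768 mm. It stands on four round legs of 54 mm diameter, each leg's bounding box inset 57 mm from the nearest pair of top edges, running from the floor to the underside of the top.


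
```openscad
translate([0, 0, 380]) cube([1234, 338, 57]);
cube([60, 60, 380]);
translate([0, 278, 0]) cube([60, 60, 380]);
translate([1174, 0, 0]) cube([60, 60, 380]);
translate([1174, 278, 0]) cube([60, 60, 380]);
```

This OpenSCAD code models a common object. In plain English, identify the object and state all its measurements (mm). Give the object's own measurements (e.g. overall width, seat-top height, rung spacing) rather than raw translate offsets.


A long wooden bench with a 1234 mm (x) × 338 mm (y) seat, 57 mm thick, its top surface 437 mm above the floor. Four 60 mm square legs at the seat corners, flush with the edges, run from z = 0 to the seat underside.


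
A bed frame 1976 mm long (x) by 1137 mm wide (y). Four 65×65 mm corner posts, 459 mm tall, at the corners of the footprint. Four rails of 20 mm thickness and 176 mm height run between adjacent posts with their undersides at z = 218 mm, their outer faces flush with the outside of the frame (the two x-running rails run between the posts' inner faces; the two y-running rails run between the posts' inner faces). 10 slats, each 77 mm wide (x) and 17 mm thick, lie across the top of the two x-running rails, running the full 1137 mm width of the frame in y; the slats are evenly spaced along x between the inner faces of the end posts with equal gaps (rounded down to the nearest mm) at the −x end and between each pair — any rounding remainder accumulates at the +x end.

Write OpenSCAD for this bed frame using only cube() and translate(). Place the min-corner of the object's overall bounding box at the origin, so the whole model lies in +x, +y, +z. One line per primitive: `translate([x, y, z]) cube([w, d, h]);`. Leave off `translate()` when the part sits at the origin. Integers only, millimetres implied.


cube([65, 65, 459]);
translate([0, 1072, 0]) cube([65, 65, 459]);
translate([1911, 0, 0]) cube([65, 65, 459]);
translate([1911, 1072, 0]) cube([65, 65, 459]);
translate([65, 0, 218]) cube([1846, 20, 176]);
translate([65, 1117, 218]) cube([1846, 20, 176]);
translate([0, 65, 218]) cube([20, 1007, 176]);
translate([1956, 65, 218]) cube([20, 1007, 176]);
translate([162, 0, 394]) cube([77, 1137, 17]);
translate([336, 0, 394]) cube([77, 1137, 17]);
translate([510, 0, 394]) cube([77, 1137, 17]);
translate([684, 0, 394]) cube([77, 1137, 17]);
translate([858, 0, 394]) cube([77, 1137, 17]);
translate([1032, 0, 394]) cube([77, 1137, 17]);
translate([1206, 0, 394]) cube([77, 1137, 17]);
translate([1380, 0, 394]) cube([77, 1137, 17]);
translate([1554, 0, 394]) cube([77, 1137, 17]);
translate([1728, 0, 394]) cube([77, 1137, 17]);


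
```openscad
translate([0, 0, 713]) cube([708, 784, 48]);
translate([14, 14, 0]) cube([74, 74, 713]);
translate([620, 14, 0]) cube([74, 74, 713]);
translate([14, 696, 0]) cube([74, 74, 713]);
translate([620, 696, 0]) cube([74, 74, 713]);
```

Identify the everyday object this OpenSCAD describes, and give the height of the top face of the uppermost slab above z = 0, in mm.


A table. The table height is 761 mm.

A 708×784×48 slab sits at z = 713 on four 74 mm square posts — a table. The top surface is at 713 + 48 = 761 mm.


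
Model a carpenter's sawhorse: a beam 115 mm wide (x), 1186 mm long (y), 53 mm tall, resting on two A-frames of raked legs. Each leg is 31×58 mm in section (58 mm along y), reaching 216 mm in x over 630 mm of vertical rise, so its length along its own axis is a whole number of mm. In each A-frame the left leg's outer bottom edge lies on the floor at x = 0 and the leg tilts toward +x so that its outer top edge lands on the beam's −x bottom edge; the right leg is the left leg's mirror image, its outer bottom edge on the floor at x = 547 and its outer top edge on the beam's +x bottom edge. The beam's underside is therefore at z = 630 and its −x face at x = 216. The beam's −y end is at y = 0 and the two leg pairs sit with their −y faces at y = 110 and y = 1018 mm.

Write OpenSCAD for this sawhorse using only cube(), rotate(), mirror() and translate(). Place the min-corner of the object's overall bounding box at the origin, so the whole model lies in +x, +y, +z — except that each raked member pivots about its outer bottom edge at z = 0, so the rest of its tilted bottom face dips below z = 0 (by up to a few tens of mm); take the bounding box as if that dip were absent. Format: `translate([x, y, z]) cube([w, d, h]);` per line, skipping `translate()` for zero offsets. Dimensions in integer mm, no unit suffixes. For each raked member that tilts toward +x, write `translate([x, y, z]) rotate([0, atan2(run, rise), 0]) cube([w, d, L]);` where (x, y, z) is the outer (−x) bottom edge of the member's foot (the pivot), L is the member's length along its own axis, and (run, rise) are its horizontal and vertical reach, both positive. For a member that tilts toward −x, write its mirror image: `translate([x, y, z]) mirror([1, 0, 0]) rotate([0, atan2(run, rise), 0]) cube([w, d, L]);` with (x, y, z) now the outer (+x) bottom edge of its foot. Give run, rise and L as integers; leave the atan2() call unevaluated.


translate([216, 0, 630]) cube([115, 1186, 53]);
translate([0, 110, 0]) rotate([0, atan2(216, 630), 0]) cube([31, 58, 666]);
translate([547, 110, 0]) mirror([1, 0, 0]) rotate([0, atan2(216, 630), 0]) cube([31, 58, 666]);
translate([0, 1018, 0]) rotate([0, atan2(216, 630), 0]) cube([31, 58, 666]);
translate([547, 1018, 0]) mirror([1, 0, 0]) rotate([0, atan2(216, 630), 0]) cube([31, 58, 666]);


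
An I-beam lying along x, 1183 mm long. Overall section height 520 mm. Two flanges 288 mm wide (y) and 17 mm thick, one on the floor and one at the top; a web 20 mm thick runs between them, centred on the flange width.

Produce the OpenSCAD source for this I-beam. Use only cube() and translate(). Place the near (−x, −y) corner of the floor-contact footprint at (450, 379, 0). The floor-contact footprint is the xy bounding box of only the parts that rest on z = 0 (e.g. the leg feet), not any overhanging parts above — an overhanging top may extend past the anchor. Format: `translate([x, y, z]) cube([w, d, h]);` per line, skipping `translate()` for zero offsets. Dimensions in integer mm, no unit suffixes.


translate([450, 379, 0]) cube([1183, 288, 17]);
translate([450, 513, 17]) cube([1183, 20, 486]);
translate([450, 379, 503]) cube([1183, 288, 17]);


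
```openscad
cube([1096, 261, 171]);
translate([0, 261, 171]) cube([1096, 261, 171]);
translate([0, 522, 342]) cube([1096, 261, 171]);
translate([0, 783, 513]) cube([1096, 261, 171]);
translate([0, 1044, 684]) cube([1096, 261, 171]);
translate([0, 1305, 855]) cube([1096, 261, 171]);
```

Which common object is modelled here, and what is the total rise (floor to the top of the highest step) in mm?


A staircase. The total rise is 1026 mm.

6 identical blocks, each offset up and back from the previous — a staircase. Each step is 171 mm tall and there are 6 of them, so the total rise is 6 × 171 = 1026 mm.


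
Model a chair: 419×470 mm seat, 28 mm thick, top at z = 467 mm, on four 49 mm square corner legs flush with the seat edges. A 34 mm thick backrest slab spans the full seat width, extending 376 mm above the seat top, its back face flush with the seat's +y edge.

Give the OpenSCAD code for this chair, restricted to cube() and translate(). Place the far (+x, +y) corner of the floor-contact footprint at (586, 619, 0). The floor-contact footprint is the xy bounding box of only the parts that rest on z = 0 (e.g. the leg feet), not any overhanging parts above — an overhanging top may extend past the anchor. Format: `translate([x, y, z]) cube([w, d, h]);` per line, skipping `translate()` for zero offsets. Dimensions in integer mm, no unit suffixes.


// leg_h = 467 - 28 = 439
translate([167, 149, 439]) cube([419, 470, 28]);
translate([167, 149, 0]) cube([49, 49, 439]);
translate([537, 149, 0]) cube([49, 49, 439]);
translate([167, 570, 0]) cube([49, 49, 439]);
translate([537, 570, 0]) cube([49, 49, 439]);
translate([167, 585, 467]) cube([419, 34, 376]);


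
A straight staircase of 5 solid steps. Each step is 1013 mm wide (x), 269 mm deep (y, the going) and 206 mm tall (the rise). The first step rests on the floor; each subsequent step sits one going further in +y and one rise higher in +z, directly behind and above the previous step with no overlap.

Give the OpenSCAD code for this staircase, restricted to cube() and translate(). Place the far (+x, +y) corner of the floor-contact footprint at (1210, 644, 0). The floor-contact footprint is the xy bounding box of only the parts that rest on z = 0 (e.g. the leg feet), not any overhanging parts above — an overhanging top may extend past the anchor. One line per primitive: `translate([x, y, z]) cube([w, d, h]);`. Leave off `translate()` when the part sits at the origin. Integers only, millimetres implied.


translate([197, 375, 0]) cube([1013, 269, 206]);
translate([197, 644, 206]) cube([1013, 269, 206]);
translate([197, 913, 412]) cube([1013, 269, 206]);
translate([197, 1182, 618]) cube([1013, 269, 206]);
translate([197, 1451, 824]) cube([1013, 269, 206]);


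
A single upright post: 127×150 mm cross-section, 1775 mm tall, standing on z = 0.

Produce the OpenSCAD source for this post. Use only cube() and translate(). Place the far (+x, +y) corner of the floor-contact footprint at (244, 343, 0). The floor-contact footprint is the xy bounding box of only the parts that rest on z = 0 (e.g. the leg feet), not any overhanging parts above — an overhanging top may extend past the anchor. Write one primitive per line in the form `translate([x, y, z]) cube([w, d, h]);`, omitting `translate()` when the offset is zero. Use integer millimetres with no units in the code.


translate([117, 193, 0]) cube([127, 150, 1775]);


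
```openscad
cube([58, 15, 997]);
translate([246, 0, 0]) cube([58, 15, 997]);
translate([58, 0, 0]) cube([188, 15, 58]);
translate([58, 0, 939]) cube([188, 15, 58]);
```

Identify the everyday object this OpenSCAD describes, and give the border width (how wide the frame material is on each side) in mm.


A picture frame. The border width is 58 mm.

Four thin pieces enclosing a rectangular opening — a picture frame. The two full-height stiles are 997 mm tall; the top rail sits at z = 939 and is 58 mm tall, so the border above the opening is 997 − 939 = 58 mm, matching the stile x-width.


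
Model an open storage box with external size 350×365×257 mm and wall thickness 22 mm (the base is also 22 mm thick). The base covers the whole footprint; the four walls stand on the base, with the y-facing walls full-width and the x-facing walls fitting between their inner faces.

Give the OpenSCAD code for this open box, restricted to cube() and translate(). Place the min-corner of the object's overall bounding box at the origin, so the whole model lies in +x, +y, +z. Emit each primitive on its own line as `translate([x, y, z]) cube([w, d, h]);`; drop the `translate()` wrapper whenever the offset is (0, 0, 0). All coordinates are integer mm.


cube([350, 365, 22]);
translate([0, 0, 22]) cube([350, 22, 235]);
translate([0, 343, 22]) cube([350, 22, 235]);
translate([0, 22, 22]) cube([22, 321, 235]);
translate([328, 22, 22]) cube([22, 321, 235]);


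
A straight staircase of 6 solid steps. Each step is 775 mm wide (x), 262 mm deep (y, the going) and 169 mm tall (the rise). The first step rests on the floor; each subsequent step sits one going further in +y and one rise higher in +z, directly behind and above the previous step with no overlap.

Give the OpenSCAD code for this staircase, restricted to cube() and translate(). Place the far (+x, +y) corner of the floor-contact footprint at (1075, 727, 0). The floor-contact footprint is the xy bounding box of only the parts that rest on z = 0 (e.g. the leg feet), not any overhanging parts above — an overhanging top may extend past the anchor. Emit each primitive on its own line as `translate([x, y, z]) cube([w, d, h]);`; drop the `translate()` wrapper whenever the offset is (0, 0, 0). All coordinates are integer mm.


translate([300, 465, 0]) cube([775, 262, 169]);
translate([300, 727, 169]) cube([775, 262, 169]);
translate([300, 989, 338]) cube([775, 262, 169]);
translate([300, 1251, 507]) cube([775, 262, 169]);
translate([300, 1513, 676]) cube([775, 262, 169]);
translate([300, 1775, 845]) cube([775, 262, 169]);


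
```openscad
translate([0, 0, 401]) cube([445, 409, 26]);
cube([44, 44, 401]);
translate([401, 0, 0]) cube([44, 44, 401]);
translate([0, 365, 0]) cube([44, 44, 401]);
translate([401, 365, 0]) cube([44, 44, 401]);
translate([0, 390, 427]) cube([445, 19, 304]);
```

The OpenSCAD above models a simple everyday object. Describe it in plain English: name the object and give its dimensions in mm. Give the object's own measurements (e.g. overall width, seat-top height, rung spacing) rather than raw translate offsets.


A chair. The seat is a 445×409×26 mm slab with its top at z = 427 mm, on four 44×44 mm corner legs (flush with the seat edges, standing on z = 0). A flat backrest 19 mm thick, 304 mm tall, spans the full seat width and rises from the seat top along its +y edge, rear face flush with the rear of the seat.


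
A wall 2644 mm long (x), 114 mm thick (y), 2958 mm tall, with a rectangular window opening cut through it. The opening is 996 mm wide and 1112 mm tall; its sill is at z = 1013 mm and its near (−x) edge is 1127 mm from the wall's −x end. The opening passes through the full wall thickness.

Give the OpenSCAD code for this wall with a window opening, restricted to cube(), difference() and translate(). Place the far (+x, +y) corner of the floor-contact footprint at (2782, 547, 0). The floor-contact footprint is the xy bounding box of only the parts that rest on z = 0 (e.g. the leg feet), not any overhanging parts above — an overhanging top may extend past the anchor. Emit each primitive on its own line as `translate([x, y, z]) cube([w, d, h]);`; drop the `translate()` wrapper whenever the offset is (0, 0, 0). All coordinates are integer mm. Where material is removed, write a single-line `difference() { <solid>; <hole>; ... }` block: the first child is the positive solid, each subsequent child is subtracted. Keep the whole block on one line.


difference() { translate([138, 433, 0]) cube([2644, 114, 2958]); translate([1265, 433, 1013]) cube([996, 114, 1112]); }


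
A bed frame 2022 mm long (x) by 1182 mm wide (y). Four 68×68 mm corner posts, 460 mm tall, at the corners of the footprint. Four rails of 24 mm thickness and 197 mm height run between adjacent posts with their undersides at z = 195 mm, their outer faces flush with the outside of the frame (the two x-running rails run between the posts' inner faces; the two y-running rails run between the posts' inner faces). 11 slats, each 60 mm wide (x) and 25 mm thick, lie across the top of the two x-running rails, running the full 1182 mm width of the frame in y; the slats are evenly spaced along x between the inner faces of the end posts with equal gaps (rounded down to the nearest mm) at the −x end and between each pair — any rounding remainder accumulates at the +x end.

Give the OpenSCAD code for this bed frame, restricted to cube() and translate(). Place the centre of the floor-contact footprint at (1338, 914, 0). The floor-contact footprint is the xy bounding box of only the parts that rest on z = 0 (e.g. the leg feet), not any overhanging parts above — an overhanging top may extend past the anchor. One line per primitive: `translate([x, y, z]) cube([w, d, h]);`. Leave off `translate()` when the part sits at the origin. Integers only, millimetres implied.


translate([327, 323, 0]) cube([68, 68, 460]);
translate([327, 1437, 0]) cube([68, 68, 460]);
translate([2281, 323, 0]) cube([68, 68, 460]);
translate([2281, 1437, 0]) cube([68, 68, 460]);
translate([395, 323, 195]) cube([1886, 24, 197]);
translate([395, 1481, 195]) cube([1886, 24, 197]);
translate([327, 391, 195]) cube([24, 1046, 197]);
translate([2325, 391, 195]) cube([24, 1046, 197]);
translate([497, 323, 392]) cube([60, 1182, 25]);
translate([659, 323, 392]) cube([60, 1182, 25]);
translate([821, 323, 392]) cube([60, 1182, 25]);
translate([983, 323, 392]) cube([60, 1182, 25]);
translate([1145, 323, 392]) cube([60, 1182, 25]);
translate([1307, 323, 392]) cube([60, 1182, 25]);
translate([1469, 323, 392]) cube([60, 1182, 25]);
translate([1631, 323, 392]) cube([60, 1182, 25]);
translate([1793, 323, 392]) cube([60, 1182, 25]);
translate([1955, 323, 392]) cube([60, 1182, 25]);
translate([2117, 323, 392]) cube([60, 1182, 25]);


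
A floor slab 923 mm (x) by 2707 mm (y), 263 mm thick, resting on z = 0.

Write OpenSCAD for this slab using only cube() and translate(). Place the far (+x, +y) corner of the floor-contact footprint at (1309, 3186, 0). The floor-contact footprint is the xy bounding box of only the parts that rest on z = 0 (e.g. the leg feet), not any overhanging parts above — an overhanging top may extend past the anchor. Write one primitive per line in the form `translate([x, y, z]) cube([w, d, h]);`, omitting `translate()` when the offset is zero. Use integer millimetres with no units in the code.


translate([386, 479, 0]) cube([923, 2707, 263]);


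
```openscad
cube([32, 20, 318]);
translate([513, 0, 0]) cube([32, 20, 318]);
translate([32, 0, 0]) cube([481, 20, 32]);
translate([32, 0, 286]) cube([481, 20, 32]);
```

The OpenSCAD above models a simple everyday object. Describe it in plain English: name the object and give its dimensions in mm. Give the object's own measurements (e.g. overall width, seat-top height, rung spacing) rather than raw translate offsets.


A rectangular picture frame lying in the x–z plane (depth along y). The opening is 481 mm wide (x) by 254 mm tall (z), surrounded by a border 32 mm wide on all four sides. The frame is 20 mm deep and is made of two full-height vertical stiles with two horizontal rails fitted between them.


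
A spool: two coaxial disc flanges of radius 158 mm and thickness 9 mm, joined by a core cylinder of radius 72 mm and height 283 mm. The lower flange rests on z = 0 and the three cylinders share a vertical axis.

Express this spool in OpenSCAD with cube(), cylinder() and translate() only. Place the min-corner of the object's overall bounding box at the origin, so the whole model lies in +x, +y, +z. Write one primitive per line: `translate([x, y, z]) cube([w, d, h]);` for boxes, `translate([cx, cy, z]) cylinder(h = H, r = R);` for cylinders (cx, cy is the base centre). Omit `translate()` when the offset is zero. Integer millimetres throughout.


translate([158, 158, 0]) cylinder(h = 9, r = 158);
translate([158, 158, 9]) cylinder(h = 283, r = 72);
translate([158, 158, 292]) cylinder(h = 9, r = 158);


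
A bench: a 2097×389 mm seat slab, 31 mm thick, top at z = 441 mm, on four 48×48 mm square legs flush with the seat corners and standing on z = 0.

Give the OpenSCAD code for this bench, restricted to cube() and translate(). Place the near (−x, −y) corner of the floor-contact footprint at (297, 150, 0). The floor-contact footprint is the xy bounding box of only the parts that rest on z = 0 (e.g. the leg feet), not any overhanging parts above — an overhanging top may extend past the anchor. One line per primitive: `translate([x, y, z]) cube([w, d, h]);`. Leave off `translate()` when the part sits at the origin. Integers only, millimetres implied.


translate([297, 150, 410]) cube([2097, 389, 31]);
translate([297, 150, 0]) cube([48, 48, 410]);
translate([297, 491, 0]) cube([48, 48, 410]);
translate([2346, 150, 0]) cube([48, 48, 410]);
translate([2346, 491, 0]) cube([48, 48, 410]);


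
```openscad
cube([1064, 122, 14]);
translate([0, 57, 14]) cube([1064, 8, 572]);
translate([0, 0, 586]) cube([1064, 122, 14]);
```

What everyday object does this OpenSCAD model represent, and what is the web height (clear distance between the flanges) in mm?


An I-beam. The web height is 572 mm.

Two wide flanges with a thin centred web — an I-beam. Overall 600 mm minus two 14 mm flanges gives a web of 600 − 2·14 = 572 mm.


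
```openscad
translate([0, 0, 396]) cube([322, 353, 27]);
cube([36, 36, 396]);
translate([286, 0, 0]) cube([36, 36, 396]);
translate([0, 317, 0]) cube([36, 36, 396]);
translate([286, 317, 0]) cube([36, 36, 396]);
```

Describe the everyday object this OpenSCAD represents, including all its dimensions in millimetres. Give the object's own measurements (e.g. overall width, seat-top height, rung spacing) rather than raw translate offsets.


A four-legged stool. The seat is a 322×353×27 mm slab whose top surface is at z = 423 mm; four square legs, each 36×36 mm in cross-section, run from the floor (z = 0) to the underside of the seat, each flush with a corner of the seat.


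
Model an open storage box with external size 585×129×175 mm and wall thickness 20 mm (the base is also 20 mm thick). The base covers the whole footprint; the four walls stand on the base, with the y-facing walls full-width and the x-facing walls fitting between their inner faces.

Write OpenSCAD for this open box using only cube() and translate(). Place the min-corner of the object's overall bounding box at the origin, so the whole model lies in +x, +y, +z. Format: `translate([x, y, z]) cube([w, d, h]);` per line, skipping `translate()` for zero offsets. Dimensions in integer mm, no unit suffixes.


cube([585, 129, 20]);
translate([0, 0, 20]) cube([585, 20, 155]);
translate([0, 109, 20]) cube([585, 20, 155]);
translate([0, 20, 20]) cube([20, 89, 155]);
translate([565, 20, 20]) cube([20, 89, 155]);


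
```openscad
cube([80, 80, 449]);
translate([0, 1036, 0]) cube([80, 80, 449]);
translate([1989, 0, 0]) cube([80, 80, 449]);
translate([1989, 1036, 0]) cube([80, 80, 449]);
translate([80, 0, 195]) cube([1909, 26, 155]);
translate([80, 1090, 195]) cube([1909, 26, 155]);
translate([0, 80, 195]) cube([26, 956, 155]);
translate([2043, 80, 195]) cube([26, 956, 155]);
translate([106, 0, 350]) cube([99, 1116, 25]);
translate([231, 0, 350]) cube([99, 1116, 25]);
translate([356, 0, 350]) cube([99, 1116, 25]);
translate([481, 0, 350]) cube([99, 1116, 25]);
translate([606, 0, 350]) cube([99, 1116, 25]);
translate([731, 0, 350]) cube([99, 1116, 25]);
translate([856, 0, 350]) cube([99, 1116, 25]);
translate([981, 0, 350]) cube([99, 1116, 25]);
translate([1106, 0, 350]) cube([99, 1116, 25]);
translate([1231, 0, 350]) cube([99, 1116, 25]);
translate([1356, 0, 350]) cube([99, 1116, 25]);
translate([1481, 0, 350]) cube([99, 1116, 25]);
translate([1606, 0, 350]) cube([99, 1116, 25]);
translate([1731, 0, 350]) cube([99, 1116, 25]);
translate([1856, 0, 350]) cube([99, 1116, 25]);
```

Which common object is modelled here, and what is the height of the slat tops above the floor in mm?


A bed frame. The slat-top height is 375 mm.

Four posts, four rails, and a row of slats — a bed frame. Slats sit on the rails at z = 195 + 155 = 350; with slat thickness 25, the top is 375 mm.


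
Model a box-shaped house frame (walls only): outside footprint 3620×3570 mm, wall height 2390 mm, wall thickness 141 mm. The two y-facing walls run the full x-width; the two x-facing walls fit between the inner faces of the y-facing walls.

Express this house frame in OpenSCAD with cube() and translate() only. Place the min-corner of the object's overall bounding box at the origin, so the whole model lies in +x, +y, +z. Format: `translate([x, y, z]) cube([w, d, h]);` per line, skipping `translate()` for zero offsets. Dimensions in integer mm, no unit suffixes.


cube([3620, 141, 2390]);
translate([0, 3429, 0]) cube([3620, 141, 2390]);
translate([0, 141, 0]) cube([141, 3288, 2390]);
translate([3479, 141, 0]) cube([141, 3288, 2390]);


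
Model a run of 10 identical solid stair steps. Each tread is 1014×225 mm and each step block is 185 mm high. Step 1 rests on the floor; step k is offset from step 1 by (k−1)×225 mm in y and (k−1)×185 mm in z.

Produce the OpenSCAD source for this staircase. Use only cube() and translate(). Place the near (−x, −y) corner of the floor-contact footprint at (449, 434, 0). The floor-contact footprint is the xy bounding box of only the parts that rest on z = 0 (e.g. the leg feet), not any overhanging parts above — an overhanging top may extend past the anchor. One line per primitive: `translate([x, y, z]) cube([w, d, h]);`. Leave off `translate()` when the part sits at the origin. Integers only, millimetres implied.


translate([449, 434, 0]) cube([1014, 225, 185]);
translate([449, 659, 185]) cube([1014, 225, 185]);
translate([449, 884, 370]) cube([1014, 225, 185]);
translate([449, 1109, 555]) cube([1014, 225, 185]);
translate([449, 1334, 740]) cube([1014, 225, 185]);
translate([449, 1559, 925]) cube([1014, 225, 185]);
translate([449, 1784, 1110]) cube([1014, 225, 185]);
translate([449, 2009, 1295]) cube([1014, 225, 185]);
translate([449, 2234, 1480]) cube([1014, 225, 185]);
translate([449, 2459, 1665]) cube([1014, 225, 185]);


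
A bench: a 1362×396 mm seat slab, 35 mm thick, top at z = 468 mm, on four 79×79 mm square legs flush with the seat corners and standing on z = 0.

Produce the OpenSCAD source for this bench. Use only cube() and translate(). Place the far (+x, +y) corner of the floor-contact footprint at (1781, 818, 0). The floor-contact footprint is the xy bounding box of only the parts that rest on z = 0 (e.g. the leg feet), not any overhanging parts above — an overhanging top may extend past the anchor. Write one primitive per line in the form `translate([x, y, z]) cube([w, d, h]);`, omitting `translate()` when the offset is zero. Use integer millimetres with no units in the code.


translate([419, 422, 433]) cube([1362, 396, 35]);
translate([419, 422, 0]) cube([79, 79, 433]);
translate([419, 739, 0]) cube([79, 79, 433]);
translate([1702, 422, 0]) cube([79, 79, 433]);
translate([1702, 739, 0]) cube([79, 79, 433]);


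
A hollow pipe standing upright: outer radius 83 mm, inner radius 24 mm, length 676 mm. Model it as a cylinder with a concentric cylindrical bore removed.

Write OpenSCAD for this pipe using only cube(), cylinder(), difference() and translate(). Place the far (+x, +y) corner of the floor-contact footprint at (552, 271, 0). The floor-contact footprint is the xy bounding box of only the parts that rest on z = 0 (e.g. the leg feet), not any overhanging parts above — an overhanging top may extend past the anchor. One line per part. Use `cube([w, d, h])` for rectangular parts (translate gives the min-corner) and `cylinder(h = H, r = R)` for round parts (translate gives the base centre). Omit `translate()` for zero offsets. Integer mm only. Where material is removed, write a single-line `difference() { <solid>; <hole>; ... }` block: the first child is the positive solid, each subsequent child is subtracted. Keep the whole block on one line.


difference() { translate([469, 188, 0]) cylinder(h = 676, r = 83); translate([469, 188, 0]) cylinder(h = 676, r = 24); }


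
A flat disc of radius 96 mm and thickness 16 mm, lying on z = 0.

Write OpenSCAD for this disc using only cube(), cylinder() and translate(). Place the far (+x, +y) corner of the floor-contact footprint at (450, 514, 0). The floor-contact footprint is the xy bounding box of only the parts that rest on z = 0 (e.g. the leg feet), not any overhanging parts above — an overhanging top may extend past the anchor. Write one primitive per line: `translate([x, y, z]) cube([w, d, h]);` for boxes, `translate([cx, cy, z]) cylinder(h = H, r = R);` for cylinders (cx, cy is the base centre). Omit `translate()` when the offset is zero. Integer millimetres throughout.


translate([354, 418, 0]) cylinder(h = 16, r = 96);


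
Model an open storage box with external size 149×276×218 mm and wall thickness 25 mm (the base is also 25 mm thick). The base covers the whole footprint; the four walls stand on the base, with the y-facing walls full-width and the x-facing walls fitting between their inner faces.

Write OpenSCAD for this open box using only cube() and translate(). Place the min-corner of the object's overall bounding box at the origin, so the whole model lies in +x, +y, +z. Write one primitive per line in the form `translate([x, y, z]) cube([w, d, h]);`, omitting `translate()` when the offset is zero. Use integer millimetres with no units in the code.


cube([149, 276, 25]);
translate([0, 0, 25]) cube([149, 25, 193]);
translate([0, 251, 25]) cube([149, 25, 193]);
translate([0, 25, 25]) cube([25, 226, 193]);
translate([124, 25, 25]) cube([25, 226, 193]);


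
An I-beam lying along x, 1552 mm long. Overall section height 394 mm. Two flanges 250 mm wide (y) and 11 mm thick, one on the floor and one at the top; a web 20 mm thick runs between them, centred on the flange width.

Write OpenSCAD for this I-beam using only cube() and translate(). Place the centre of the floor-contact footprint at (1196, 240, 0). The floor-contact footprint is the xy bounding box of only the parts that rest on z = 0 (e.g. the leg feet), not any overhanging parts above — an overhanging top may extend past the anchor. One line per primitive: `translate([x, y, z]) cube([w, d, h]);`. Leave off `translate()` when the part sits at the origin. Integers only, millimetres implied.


translate([420, 115, 0]) cube([1552, 250, 11]);
translate([420, 230, 11]) cube([1552, 20, 372]);
translate([420, 115, 383]) cube([1552, 250, 11]);


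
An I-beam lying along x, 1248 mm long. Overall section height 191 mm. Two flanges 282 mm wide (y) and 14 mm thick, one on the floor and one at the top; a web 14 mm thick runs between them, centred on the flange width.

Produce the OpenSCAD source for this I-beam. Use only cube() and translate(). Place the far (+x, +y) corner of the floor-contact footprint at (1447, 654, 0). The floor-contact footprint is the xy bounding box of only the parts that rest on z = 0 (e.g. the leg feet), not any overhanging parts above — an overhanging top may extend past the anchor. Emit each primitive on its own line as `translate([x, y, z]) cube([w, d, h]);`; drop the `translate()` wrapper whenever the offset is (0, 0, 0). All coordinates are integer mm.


translate([199, 372, 0]) cube([1248, 282, 14]);
translate([199, 506, 14]) cube([1248, 14, 163]);
translate([199, 372, 177]) cube([1248, 282, 14]);


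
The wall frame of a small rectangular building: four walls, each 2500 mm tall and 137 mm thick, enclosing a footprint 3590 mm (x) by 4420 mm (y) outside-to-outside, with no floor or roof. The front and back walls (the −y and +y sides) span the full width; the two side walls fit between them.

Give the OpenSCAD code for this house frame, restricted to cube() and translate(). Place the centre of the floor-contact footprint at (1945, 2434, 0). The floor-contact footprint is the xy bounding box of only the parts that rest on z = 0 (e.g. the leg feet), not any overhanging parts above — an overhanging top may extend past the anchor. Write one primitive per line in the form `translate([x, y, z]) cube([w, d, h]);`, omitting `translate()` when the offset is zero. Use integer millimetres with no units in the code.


translate([150, 224, 0]) cube([3590, 137, 2500]);
translate([150, 4507, 0]) cube([3590, 137, 2500]);
translate([150, 361, 0]) cube([137, 4146, 2500]);
translate([3603, 361, 0]) cube([137, 4146, 2500]);


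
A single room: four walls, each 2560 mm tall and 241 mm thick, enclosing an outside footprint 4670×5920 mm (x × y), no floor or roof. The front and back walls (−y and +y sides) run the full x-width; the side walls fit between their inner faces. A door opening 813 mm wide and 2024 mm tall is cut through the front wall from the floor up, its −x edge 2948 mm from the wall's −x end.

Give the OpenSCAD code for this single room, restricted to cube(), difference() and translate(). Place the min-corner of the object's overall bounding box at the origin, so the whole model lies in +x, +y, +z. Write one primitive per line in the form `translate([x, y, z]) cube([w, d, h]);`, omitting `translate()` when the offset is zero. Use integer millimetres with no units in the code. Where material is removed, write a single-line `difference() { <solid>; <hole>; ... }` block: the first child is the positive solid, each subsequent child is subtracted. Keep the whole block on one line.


difference() { cube([4670, 241, 2560]); translate([2948, 0, 0]) cube([813, 241, 2024]); }
translate([0, 5679, 0]) cube([4670, 241, 2560]);
translate([0, 241, 0]) cube([241, 5438, 2560]);
translate([4429, 241, 0]) cube([241, 5438, 2560]);


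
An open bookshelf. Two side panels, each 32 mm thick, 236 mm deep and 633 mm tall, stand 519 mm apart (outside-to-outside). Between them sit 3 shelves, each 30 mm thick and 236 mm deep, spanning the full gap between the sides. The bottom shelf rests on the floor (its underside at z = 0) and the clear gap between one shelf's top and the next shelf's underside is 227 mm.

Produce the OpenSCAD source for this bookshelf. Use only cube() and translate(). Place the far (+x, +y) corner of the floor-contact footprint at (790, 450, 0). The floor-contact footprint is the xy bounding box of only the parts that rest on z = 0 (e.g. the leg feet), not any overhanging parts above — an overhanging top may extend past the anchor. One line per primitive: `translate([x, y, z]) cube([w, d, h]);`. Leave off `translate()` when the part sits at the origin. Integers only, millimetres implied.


translate([271, 214, 0]) cube([32, 236, 633]);
translate([758, 214, 0]) cube([32, 236, 633]);
translate([303, 214, 0]) cube([455, 236, 30]);
translate([303, 214, 257]) cube([455, 236, 30]);
translate([303, 214, 514]) cube([455, 236, 30]);


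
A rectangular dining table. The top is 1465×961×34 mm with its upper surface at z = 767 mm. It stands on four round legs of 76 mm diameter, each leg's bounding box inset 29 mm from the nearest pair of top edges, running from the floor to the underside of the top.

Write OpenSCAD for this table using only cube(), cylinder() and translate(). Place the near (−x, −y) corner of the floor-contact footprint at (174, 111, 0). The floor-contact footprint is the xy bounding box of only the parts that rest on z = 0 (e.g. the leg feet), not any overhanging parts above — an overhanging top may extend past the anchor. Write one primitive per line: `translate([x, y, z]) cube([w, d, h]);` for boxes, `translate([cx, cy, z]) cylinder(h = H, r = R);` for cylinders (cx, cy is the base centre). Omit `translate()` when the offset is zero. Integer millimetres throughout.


// leg_h = 767 - 34 = 733
translate([145, 82, 733]) cube([1465, 961, 34]);
translate([212, 149, 0]) cylinder(h = 733, r = 38);
translate([1543, 149, 0]) cylinder(h = 733, r = 38);
translate([212, 976, 0]) cylinder(h = 733, r = 38);
translate([1543, 976, 0]) cylinder(h = 733, r = 38);


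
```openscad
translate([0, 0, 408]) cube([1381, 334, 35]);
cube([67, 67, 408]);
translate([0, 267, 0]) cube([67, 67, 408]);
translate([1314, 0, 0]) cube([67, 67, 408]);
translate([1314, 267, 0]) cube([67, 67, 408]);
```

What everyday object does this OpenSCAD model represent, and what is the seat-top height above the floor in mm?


A bench. The seat-top height is 443 mm.

A long slab on four corner posts — a bench. The slab sits at z = 408 with thickness 35, so the top is 408 + 35 = 443 mm.


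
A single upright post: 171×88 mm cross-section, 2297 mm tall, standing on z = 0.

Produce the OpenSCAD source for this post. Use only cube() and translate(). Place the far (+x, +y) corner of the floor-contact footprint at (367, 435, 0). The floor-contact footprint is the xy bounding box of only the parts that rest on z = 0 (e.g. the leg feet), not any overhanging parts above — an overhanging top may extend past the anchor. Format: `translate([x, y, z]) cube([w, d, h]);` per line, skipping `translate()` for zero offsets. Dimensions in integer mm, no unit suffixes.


translate([196, 347, 0]) cube([171, 88, 2297]);


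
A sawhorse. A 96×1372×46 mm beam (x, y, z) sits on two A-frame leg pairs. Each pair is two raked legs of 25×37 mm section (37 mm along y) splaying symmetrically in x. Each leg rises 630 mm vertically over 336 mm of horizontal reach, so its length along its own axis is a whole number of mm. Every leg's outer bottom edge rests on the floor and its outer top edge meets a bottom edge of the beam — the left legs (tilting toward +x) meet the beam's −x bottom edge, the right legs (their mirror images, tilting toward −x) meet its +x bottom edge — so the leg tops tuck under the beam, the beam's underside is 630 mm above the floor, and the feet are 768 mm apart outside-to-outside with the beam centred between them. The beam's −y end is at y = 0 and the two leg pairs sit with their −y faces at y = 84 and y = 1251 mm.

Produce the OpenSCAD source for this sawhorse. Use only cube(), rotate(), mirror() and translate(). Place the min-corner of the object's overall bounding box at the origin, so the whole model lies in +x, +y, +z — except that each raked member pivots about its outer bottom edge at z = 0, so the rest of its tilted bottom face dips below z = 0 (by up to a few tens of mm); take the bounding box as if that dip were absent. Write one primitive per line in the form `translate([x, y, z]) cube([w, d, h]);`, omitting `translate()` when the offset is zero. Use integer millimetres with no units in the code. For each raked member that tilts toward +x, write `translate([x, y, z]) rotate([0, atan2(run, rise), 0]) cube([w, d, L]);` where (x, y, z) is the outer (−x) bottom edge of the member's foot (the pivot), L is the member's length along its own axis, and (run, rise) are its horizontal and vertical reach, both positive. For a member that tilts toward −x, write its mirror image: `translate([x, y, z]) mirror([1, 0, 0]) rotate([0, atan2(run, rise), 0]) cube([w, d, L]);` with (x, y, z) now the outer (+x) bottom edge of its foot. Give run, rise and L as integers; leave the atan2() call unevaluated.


translate([336, 0, 630]) cube([96, 1372, 46]);
translate([0, 84, 0]) rotate([0, atan2(336, 630), 0]) cube([25, 37, 714]);
translate([768, 84, 0]) mirror([1, 0, 0]) rotate([0, atan2(336, 630), 0]) cube([25, 37, 714]);
translate([0, 1251, 0]) rotate([0, atan2(336, 630), 0]) cube([25, 37, 714]);
translate([768, 1251, 0]) mirror([1, 0, 0]) rotate([0, atan2(336, 630), 0]) cube([25, 37, 714]);
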